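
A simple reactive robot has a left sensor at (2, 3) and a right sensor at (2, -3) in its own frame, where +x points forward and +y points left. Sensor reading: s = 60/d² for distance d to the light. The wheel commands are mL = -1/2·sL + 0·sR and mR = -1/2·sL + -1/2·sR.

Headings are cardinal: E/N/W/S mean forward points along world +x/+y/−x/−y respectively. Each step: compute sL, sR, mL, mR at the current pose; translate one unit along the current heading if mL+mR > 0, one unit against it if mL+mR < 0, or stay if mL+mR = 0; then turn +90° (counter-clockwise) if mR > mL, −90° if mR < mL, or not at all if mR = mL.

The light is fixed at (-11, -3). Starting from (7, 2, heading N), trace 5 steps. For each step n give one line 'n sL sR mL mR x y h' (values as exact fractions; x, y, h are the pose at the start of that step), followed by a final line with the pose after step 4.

0 30/137 6/49 -15/137 -1146/6713 7 2 N
1 60/449 60/401 -30/449 -25500/180049 7 1 E
2 15/101 3/10 -15/202 -453/2020 6 1 S
3 60/229 60/289 -30/229 -15540/66181 6 2 W
4 30/137 6/49 -15/137 -1146/6713 7 2 N
final 7 1 E

n=0: pose=(7,2,N); sL=30/137, sR=6/49; mL=-15/137, mR=-1146/6713; mL+mR=-1881/6713 → advance -1; mR−mL=-3/49 → turn -1·90°
n=1: pose=(7,1,E); sL=60/449, sR=60/401; mL=-30/449, mR=-25500/180049; mL+mR=-37530/180049 → advance -1; mR−mL=-30/401 → turn -1·90°
n=2: pose=(6,1,S); sL=15/101, sR=3/10; mL=-15/202, mR=-453/2020; mL+mR=-603/2020 → advance -1; mR−mL=-3/20 → turn -1·90°
n=3: pose=(6,2,W); sL=60/229, sR=60/289; mL=-30/229, mR=-15540/66181; mL+mR=-24210/66181 → advance -1; mR−mL=-30/289 → turn -1·90°
n=4: pose=(7,2,N); sL=30/137, sR=6/49; mL=-15/137, mR=-1146/6713; mL+mR=-1881/6713 → advance -1; mR−mL=-3/49 → turn -1·90°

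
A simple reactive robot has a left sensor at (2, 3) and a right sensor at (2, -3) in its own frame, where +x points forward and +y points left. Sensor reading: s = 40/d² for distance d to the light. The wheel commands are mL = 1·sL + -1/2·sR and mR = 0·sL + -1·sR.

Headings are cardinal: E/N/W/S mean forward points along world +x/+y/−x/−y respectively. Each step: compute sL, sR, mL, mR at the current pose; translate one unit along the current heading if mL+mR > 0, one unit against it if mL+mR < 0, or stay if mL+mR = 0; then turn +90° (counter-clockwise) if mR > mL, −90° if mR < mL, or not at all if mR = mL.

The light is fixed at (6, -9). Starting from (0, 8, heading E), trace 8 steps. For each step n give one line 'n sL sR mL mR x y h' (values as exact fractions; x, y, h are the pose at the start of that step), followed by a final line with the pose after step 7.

0 5/52 10/53 5/2756 -10/53 0 8 E
1 40/241 8/65 1636/15665 -8/65 -1 8 S
2 20/153 20/261 410/4437 -20/261 -1 9 W
3 40/521 8/85 1316/44285 -8/85 -2 9 N
4 10/109 5/29 35/6322 -5/29 -2 8 E
5 40/261 40/369 1060/10701 -40/369 -3 8 S
6 20/173 20/281 3890/48613 -20/281 -3 9 W
7 40/569 40/449 6580/255481 -40/449 -4 9 N
final -4 8 E

n=0: pose=(0,8,E); sL=5/52, sR=10/53; mL=5/2756, mR=-10/53; mL+mR=-515/2756 → advance -1; mR−mL=-525/2756 → turn -1·90°
n=1: pose=(-1,8,S); sL=40/241, sR=8/65; mL=1636/15665, mR=-8/65; mL+mR=-292/15665 → advance -1; mR−mL=-3564/15665 → turn -1·90°
n=2: pose=(-1,9,W); sL=20/153, sR=20/261; mL=410/4437, mR=-20/261; mL+mR=70/4437 → advance +1; mR−mL=-250/1479 → turn -1·90°
n=3: pose=(-2,9,N); sL=40/521, sR=8/85; mL=1316/44285, mR=-8/85; mL+mR=-2852/44285 → advance -1; mR−mL=-5484/44285 → turn -1·90°
n=4: pose=(-2,8,E); sL=10/109, sR=5/29; mL=35/6322, mR=-5/29; mL+mR=-1055/6322 → advance -1; mR−mL=-1125/6322 → turn -1·90°
n=5: pose=(-3,8,S); sL=40/261, sR=40/369; mL=1060/10701, mR=-40/369; mL+mR=-100/10701 → advance -1; mR−mL=-740/3567 → turn -1·90°
n=6: pose=(-3,9,W); sL=20/173, sR=20/281; mL=3890/48613, mR=-20/281; mL+mR=430/48613 → advance +1; mR−mL=-7350/48613 → turn -1·90°
n=7: pose=(-4,9,N); sL=40/569, sR=40/449; mL=6580/255481, mR=-40/449; mL+mR=-16180/255481 → advance -1; mR−mL=-29340/255481 → turn -1·90°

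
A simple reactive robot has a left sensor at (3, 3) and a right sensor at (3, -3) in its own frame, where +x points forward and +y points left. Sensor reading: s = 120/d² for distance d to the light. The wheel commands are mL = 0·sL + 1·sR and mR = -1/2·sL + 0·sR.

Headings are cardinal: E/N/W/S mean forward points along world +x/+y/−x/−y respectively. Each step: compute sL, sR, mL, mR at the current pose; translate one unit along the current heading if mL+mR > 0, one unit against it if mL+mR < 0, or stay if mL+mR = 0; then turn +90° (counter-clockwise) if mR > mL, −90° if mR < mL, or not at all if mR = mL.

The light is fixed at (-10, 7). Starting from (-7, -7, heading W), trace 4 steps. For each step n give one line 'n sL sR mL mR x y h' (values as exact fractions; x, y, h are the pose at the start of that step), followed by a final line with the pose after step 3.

n=0: pose=(-7,-7,W); sL=120/289, sR=120/121; mL=120/121, mR=-60/289; mL+mR=27420/34969 → advance +1; mR−mL=-41940/34969 → turn -1·90°
n=1: pose=(-8,-7,N); sL=60/61, sR=60/73; mL=60/73, mR=-30/61; mL+mR=1470/4453 → advance +1; mR−mL=-5850/4453 → turn -1·90°
n=2: pose=(-8,-6,E); sL=24/25, sR=120/281; mL=120/281, mR=-12/25; mL+mR=-372/7025 → advance -1; mR−mL=-6372/7025 → turn -1·90°
n=3: pose=(-9,-6,S); sL=15/34, sR=6/13; mL=6/13, mR=-15/68; mL+mR=213/884 → advance +1; mR−mL=-603/884 → turn -1·90°

0 120/289 120/121 120/121 -60/289 -7 -7 W
1 60/61 60/73 60/73 -30/61 -8 -7 N
2 24/25 120/281 120/281 -12/25 -8 -6 E
3 15/34 6/13 6/13 -15/68 -9 -6 S
final -9 -7 W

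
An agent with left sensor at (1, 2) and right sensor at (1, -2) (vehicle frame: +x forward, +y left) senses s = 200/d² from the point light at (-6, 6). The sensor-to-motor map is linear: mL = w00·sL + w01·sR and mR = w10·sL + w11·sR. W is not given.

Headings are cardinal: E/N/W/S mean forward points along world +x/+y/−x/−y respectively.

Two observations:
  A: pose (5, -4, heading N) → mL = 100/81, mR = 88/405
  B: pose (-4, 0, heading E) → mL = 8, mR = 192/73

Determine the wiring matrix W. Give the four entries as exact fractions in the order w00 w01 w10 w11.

1 0 1/2 -1/2

obs A: pose=(5,-4,N) → sL=100/81, sR=4/5, mL=100/81, mR=88/405
obs B: pose=(-4,0,E) → sL=8, sR=200/73, mL=8, mR=192/73
sensor matrix S = [[100/81, 4/5], [8, 200/73]]; det S = -89216/29565
solve [mL_A; mL_B] = S·[w00; w01] and [mR_A; mR_B] = S·[w10; w11]:
  w00 = 1, w01 = 0, w10 = 1/2, w11 = -1/2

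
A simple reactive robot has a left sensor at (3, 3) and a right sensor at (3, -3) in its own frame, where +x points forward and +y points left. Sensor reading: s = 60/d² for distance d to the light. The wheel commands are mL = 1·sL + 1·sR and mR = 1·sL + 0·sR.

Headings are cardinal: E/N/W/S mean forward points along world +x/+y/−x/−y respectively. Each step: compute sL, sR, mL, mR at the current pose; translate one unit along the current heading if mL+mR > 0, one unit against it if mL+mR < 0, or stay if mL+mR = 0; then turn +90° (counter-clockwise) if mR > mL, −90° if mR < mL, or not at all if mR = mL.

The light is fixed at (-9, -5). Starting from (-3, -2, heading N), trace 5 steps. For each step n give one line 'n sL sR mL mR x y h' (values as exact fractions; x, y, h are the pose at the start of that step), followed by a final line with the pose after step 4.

0 4/3 20/39 24/13 4/3 -3 -2 N
1 6/13 30/41 636/533 6/13 -3 -1 E
2 60/101 60/17 7080/1717 60/101 -2 -1 S
3 15/4 15/13 255/52 15/4 -2 -2 W
4 4/3 20/39 24/13 4/3 -3 -2 N
final -3 -1 E

n=0: pose=(-3,-2,N); sL=4/3, sR=20/39; mL=24/13, mR=4/3; mL+mR=124/39 → advance +1; mR−mL=-20/39 → turn -1·90°
n=1: pose=(-3,-1,E); sL=6/13, sR=30/41; mL=636/533, mR=6/13; mL+mR=882/533 → advance +1; mR−mL=-30/41 → turn -1·90°
n=2: pose=(-2,-1,S); sL=60/101, sR=60/17; mL=7080/1717, mR=60/101; mL+mR=8100/1717 → advance +1; mR−mL=-60/17 → turn -1·90°
n=3: pose=(-2,-2,W); sL=15/4, sR=15/13; mL=255/52, mR=15/4; mL+mR=225/26 → advance +1; mR−mL=-15/13 → turn -1·90°
n=4: pose=(-3,-2,N); sL=4/3, sR=20/39; mL=24/13, mR=4/3; mL+mR=124/39 → advance +1; mR−mL=-20/39 → turn -1·90°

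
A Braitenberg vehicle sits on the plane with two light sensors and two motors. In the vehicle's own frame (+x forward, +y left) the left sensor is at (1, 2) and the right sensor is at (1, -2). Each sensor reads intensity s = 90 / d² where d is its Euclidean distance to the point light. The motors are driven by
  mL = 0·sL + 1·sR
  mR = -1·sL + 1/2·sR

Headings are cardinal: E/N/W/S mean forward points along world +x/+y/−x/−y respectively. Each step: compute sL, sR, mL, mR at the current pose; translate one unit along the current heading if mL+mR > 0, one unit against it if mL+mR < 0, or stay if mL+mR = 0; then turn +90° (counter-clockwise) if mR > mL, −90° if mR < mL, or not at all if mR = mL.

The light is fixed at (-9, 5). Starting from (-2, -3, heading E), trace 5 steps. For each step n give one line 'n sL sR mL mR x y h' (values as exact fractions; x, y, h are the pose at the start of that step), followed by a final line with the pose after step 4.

0 9/10 45/82 45/82 -513/820 -2 -3 E
1 18/29 90/97 90/97 -441/2813 -3 -3 S
2 45/73 45/37 45/37 -45/5402 -3 -4 W
3 90/73 90/113 90/113 -6885/8249 -4 -4 N
4 9/10 1/2 1/2 -13/20 -4 -5 E
final -5 -5 S

n=0: pose=(-2,-3,E); sL=9/10, sR=45/82; mL=45/82, mR=-513/820; mL+mR=-63/820 → advance -1; mR−mL=-963/820 → turn -1·90°
n=1: pose=(-3,-3,S); sL=18/29, sR=90/97; mL=90/97, mR=-441/2813; mL+mR=2169/2813 → advance +1; mR−mL=-3051/2813 → turn -1·90°
n=2: pose=(-3,-4,W); sL=45/73, sR=45/37; mL=45/37, mR=-45/5402; mL+mR=6525/5402 → advance +1; mR−mL=-6615/5402 → turn -1·90°
n=3: pose=(-4,-4,N); sL=90/73, sR=90/113; mL=90/113, mR=-6885/8249; mL+mR=-315/8249 → advance -1; mR−mL=-13455/8249 → turn -1·90°
n=4: pose=(-4,-5,E); sL=9/10, sR=1/2; mL=1/2, mR=-13/20; mL+mR=-3/20 → advance -1; mR−mL=-23/20 → turn -1·90°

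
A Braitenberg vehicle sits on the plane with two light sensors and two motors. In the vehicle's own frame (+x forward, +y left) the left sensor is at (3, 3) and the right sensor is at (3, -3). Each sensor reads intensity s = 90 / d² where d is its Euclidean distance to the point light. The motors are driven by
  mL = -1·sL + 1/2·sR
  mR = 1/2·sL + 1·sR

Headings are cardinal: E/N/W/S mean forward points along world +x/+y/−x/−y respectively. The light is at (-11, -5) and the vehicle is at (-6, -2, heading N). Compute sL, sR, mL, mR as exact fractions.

9/4 9/10 -9/5 81/40

left sensor world pos  = (-9, 1); dL² = 40
right sensor world pos = (-3, 1); dR² = 100
sL = 90/40 = 9/4
sR = 90/100 = 9/10
mL = -1·sL + 1/2·sR = -9/5
mR = 1/2·sL + 1·sR = 81/40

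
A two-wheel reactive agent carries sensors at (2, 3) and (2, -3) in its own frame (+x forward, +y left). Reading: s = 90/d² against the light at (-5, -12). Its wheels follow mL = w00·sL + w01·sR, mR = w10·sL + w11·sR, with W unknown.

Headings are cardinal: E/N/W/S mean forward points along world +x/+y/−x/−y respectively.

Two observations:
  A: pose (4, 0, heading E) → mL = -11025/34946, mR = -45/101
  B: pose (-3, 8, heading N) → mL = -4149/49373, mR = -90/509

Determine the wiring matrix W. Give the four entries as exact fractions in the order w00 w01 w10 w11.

1/2 -1 0 -1

obs A: pose=(4,0,E) → sL=45/173, sR=45/101, mL=-11025/34946, mR=-45/101
obs B: pose=(-3,8,N) → sL=18/97, sR=90/509, mL=-4149/49373, mR=-90/509
sensor matrix S = [[45/173, 45/101], [18/97, 90/509]]; det S = -31648320/862694429
solve [mL_A; mL_B] = S·[w00; w01] and [mR_A; mR_B] = S·[w10; w11]:
  w00 = 1/2, w01 = -1, w10 = 0, w11 = -1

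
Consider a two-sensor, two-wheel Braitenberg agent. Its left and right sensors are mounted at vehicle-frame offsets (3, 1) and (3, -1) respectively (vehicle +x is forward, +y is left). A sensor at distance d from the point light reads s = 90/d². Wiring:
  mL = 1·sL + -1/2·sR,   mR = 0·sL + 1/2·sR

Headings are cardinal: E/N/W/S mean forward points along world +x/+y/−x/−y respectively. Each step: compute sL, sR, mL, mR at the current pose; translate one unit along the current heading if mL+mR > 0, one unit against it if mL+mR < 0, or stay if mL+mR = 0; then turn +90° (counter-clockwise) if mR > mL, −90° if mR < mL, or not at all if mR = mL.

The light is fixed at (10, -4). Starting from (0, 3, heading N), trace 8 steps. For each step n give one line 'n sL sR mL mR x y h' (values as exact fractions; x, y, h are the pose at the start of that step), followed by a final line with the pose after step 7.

0 90/221 90/181 6345/40001 45/181 0 3 N
1 45/109 9/25 1269/5450 9/50 0 4 W
2 18/53 90/221 1593/11713 45/221 -1 4 N
3 9/26 45/148 747/3848 45/296 -1 5 W
4 90/313 18/53 1953/16589 9/53 -2 5 N
5 5/17 45/173 965/5882 45/346 -2 6 W
6 18/73 90/313 2349/22849 45/313 -3 6 N
7 45/178 9/40 999/7120 9/80 -3 7 W
final -4 7 N

n=0: pose=(0,3,N); sL=90/221, sR=90/181; mL=6345/40001, mR=45/181; mL+mR=90/221 → advance +1; mR−mL=3600/40001 → turn +1·90°
n=1: pose=(0,4,W); sL=45/109, sR=9/25; mL=1269/5450, mR=9/50; mL+mR=45/109 → advance +1; mR−mL=-144/2725 → turn -1·90°
n=2: pose=(-1,4,N); sL=18/53, sR=90/221; mL=1593/11713, mR=45/221; mL+mR=18/53 → advance +1; mR−mL=792/11713 → turn +1·90°
n=3: pose=(-1,5,W); sL=9/26, sR=45/148; mL=747/3848, mR=45/296; mL+mR=9/26 → advance +1; mR−mL=-81/1924 → turn -1·90°
n=4: pose=(-2,5,N); sL=90/313, sR=18/53; mL=1953/16589, mR=9/53; mL+mR=90/313 → advance +1; mR−mL=864/16589 → turn +1·90°
n=5: pose=(-2,6,W); sL=5/17, sR=45/173; mL=965/5882, mR=45/346; mL+mR=5/17 → advance +1; mR−mL=-100/2941 → turn -1·90°
n=6: pose=(-3,6,N); sL=18/73, sR=90/313; mL=2349/22849, mR=45/313; mL+mR=18/73 → advance +1; mR−mL=936/22849 → turn +1·90°
n=7: pose=(-3,7,W); sL=45/178, sR=9/40; mL=999/7120, mR=9/80; mL+mR=45/178 → advance +1; mR−mL=-99/3560 → turn -1·90°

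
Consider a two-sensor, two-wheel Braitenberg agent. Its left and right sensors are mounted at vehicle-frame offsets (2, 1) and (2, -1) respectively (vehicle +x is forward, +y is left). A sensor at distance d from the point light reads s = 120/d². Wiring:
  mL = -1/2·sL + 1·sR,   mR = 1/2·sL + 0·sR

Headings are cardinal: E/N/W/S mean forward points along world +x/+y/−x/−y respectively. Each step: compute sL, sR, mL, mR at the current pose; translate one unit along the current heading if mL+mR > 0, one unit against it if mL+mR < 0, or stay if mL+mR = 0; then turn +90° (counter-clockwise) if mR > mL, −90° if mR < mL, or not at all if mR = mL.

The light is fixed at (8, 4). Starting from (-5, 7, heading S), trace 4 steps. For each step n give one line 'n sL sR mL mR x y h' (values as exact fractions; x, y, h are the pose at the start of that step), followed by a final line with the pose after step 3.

n=0: pose=(-5,7,S); sL=24/29, sR=120/197; mL=1116/5713, mR=12/29; mL+mR=120/197 → advance +1; mR−mL=1248/5713 → turn +1·90°
n=1: pose=(-5,6,E); sL=12/13, sR=60/61; mL=414/793, mR=6/13; mL+mR=60/61 → advance +1; mR−mL=-48/793 → turn -1·90°
n=2: pose=(-4,6,S); sL=120/121, sR=120/169; mL=4380/20449, mR=60/121; mL+mR=120/169 → advance +1; mR−mL=5760/20449 → turn +1·90°
n=3: pose=(-4,5,E); sL=15/13, sR=6/5; mL=81/130, mR=15/26; mL+mR=6/5 → advance +1; mR−mL=-3/65 → turn -1·90°

0 24/29 120/197 1116/5713 12/29 -5 7 S
1 12/13 60/61 414/793 6/13 -5 6 E
2 120/121 120/169 4380/20449 60/121 -4 6 S
3 15/13 6/5 81/130 15/26 -4 5 E
final -3 5 S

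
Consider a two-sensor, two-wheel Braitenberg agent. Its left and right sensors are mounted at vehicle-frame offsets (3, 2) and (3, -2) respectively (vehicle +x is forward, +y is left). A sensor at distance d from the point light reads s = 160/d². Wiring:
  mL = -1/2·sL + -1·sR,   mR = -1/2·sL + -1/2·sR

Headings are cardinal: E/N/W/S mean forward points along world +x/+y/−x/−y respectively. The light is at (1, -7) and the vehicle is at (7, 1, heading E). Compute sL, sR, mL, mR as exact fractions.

160/181 160/117 -38320/21177 -23840/21177

left sensor world pos  = (10, 3); dL² = 181
right sensor world pos = (10, -1); dR² = 117
sL = 160/181 = 160/181
sR = 160/117 = 160/117
mL = -1/2·sL + -1·sR = -38320/21177
mR = -1/2·sL + -1/2·sR = -23840/21177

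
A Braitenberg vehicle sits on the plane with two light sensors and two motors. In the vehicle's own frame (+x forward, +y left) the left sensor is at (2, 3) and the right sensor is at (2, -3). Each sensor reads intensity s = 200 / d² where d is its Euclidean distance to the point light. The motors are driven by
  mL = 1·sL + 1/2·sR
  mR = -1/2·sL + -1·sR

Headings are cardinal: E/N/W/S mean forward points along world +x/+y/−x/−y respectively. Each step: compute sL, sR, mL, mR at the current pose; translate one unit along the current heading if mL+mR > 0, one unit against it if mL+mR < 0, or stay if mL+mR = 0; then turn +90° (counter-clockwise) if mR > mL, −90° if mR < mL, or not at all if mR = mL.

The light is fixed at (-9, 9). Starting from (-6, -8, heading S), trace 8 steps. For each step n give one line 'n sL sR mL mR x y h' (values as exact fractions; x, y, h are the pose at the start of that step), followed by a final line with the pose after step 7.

0 200/397 200/361 111900/143317 -115500/143317 -6 -8 S
1 100/181 20/17 3510/3077 -4470/3077 -6 -7 W
2 200/197 40/49 13740/9653 -12780/9653 -5 -7 N
3 10/9 5/9 25/18 -10/9 -5 -6 E
4 200/353 200/293 93900/103429 -99900/103429 -4 -6 S
5 100/149 20/13 2790/1937 -3630/1937 -4 -5 W
6 200/153 8/9 268/153 -236/153 -3 -5 N
7 50/41 5/8 1005/656 -405/328 -3 -4 E
final -2 -4 S

n=0: pose=(-6,-8,S); sL=200/397, sR=200/361; mL=111900/143317, mR=-115500/143317; mL+mR=-3600/143317 → advance -1; mR−mL=-227400/143317 → turn -1·90°
n=1: pose=(-6,-7,W); sL=100/181, sR=20/17; mL=3510/3077, mR=-4470/3077; mL+mR=-960/3077 → advance -1; mR−mL=-7980/3077 → turn -1·90°
n=2: pose=(-5,-7,N); sL=200/197, sR=40/49; mL=13740/9653, mR=-12780/9653; mL+mR=960/9653 → advance +1; mR−mL=-26520/9653 → turn -1·90°
n=3: pose=(-5,-6,E); sL=10/9, sR=5/9; mL=25/18, mR=-10/9; mL+mR=5/18 → advance +1; mR−mL=-5/2 → turn -1·90°
n=4: pose=(-4,-6,S); sL=200/353, sR=200/293; mL=93900/103429, mR=-99900/103429; mL+mR=-6000/103429 → advance -1; mR−mL=-193800/103429 → turn -1·90°
n=5: pose=(-4,-5,W); sL=100/149, sR=20/13; mL=2790/1937, mR=-3630/1937; mL+mR=-840/1937 → advance -1; mR−mL=-6420/1937 → turn -1·90°
n=6: pose=(-3,-5,N); sL=200/153, sR=8/9; mL=268/153, mR=-236/153; mL+mR=32/153 → advance +1; mR−mL=-56/17 → turn -1·90°
n=7: pose=(-3,-4,E); sL=50/41, sR=5/8; mL=1005/656, mR=-405/328; mL+mR=195/656 → advance +1; mR−mL=-1815/656 → turn -1·90°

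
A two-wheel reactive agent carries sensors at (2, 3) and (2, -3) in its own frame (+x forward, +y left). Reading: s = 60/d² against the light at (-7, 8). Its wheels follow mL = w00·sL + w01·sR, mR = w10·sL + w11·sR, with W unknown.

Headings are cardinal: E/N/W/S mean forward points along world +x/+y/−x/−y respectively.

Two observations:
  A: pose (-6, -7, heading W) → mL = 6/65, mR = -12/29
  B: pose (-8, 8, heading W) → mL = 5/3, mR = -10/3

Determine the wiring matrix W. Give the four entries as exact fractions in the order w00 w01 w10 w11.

obs A: pose=(-6,-7,W) → sL=12/65, sR=12/29, mL=6/65, mR=-12/29
obs B: pose=(-8,8,W) → sL=10/3, sR=10/3, mL=5/3, mR=-10/3
sensor matrix S = [[12/65, 12/29], [10/3, 10/3]]; det S = -288/377
solve [mL_A; mL_B] = S·[w00; w01] and [mR_A; mR_B] = S·[w10; w11]:
  w00 = 1/2, w01 = 0, w10 = 0, w11 = -1

1/2 0 0 -1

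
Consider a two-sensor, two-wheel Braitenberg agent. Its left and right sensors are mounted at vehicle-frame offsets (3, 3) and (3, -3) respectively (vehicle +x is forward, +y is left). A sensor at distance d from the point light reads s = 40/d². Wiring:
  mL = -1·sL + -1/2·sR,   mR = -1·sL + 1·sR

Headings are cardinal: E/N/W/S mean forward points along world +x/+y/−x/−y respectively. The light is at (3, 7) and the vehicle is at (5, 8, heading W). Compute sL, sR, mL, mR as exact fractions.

left sensor world pos  = (2, 5); dL² = 5
right sensor world pos = (2, 11); dR² = 17
sL = 40/5 = 8
sR = 40/17 = 40/17
mL = -1·sL + -1/2·sR = -156/17
mR = -1·sL + 1·sR = -96/17

8 40/17 -156/17 -96/17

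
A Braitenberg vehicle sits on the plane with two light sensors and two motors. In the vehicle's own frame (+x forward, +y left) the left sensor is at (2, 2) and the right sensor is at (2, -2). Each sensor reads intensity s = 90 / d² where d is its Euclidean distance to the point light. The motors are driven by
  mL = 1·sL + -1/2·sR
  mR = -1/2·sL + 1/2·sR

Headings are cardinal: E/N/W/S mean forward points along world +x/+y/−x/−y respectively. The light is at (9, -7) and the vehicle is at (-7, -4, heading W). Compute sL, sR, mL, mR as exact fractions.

18/65 90/349 3357/22685 -216/22685

left sensor world pos  = (-9, -6); dL² = 325
right sensor world pos = (-9, -2); dR² = 349
sL = 90/325 = 18/65
sR = 90/349 = 90/349
mL = 1·sL + -1/2·sR = 3357/22685
mR = -1/2·sL + 1/2·sR = -216/22685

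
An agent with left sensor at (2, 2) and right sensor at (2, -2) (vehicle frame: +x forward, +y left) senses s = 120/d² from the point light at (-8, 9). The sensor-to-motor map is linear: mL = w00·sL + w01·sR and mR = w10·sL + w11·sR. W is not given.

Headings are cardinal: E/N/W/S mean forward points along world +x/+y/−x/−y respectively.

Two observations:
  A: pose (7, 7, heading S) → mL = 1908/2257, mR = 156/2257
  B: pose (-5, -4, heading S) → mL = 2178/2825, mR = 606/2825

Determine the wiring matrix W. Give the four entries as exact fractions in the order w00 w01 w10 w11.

1/2 1 1 -1/2

obs A: pose=(7,7,S) → sL=24/61, sR=24/37, mL=1908/2257, mR=156/2257
obs B: pose=(-5,-4,S) → sL=12/25, sR=60/113, mL=2178/2825, mR=606/2825
sensor matrix S = [[24/61, 24/37], [12/25, 60/113]]; det S = -653184/6376025
solve [mL_A; mL_B] = S·[w00; w01] and [mR_A; mR_B] = S·[w10; w11]:
  w00 = 1/2, w01 = 1, w10 = 1, w11 = -1/2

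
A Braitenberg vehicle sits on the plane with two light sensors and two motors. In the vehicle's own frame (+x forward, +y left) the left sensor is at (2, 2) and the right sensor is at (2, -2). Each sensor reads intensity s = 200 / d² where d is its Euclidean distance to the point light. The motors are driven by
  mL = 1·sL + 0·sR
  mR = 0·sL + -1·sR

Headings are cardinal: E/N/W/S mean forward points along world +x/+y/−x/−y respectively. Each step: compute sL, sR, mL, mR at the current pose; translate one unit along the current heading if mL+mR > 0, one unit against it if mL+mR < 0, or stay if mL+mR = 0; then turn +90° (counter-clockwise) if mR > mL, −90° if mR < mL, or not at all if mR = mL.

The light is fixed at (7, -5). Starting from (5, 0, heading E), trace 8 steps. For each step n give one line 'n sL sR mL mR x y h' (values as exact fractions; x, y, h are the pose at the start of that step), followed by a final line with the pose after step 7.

n=0: pose=(5,0,E); sL=200/49, sR=200/9; mL=200/49, mR=-200/9; mL+mR=-8000/441 → advance -1; mR−mL=-11600/441 → turn -1·90°
n=1: pose=(4,0,S); sL=20, sR=100/17; mL=20, mR=-100/17; mL+mR=240/17 → advance +1; mR−mL=-440/17 → turn -1·90°
n=2: pose=(4,-1,W); sL=200/29, sR=200/61; mL=200/29, mR=-200/61; mL+mR=6400/1769 → advance +1; mR−mL=-18000/1769 → turn -1·90°
n=3: pose=(3,-1,N); sL=25/9, sR=5; mL=25/9, mR=-5; mL+mR=-20/9 → advance -1; mR−mL=-70/9 → turn -1·90°
n=4: pose=(3,-2,E); sL=200/29, sR=40; mL=200/29, mR=-40; mL+mR=-960/29 → advance -1; mR−mL=-1360/29 → turn -1·90°
n=5: pose=(2,-2,S); sL=20, sR=4; mL=20, mR=-4; mL+mR=16 → advance +1; mR−mL=-24 → turn -1·90°
n=6: pose=(2,-3,W); sL=200/49, sR=40/13; mL=200/49, mR=-40/13; mL+mR=640/637 → advance +1; mR−mL=-4560/637 → turn -1·90°
n=7: pose=(1,-3,N); sL=5/2, sR=25/4; mL=5/2, mR=-25/4; mL+mR=-15/4 → advance -1; mR−mL=-35/4 → turn -1·90°

0 200/49 200/9 200/49 -200/9 5 0 E
1 20 100/17 20 -100/17 4 0 S
2 200/29 200/61 200/29 -200/61 4 -1 W
3 25/9 5 25/9 -5 3 -1 N
4 200/29 40 200/29 -40 3 -2 E
5 20 4 20 -4 2 -2 S
6 200/49 40/13 200/49 -40/13 2 -3 W
7 5/2 25/4 5/2 -25/4 1 -3 N
final 1 -4 E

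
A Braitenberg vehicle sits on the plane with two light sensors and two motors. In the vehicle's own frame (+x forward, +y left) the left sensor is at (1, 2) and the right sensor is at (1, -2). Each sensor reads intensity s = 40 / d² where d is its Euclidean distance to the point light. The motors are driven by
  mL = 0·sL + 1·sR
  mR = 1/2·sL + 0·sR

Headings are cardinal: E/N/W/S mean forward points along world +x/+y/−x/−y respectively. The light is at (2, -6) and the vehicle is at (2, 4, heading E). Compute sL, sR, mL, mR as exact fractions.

8/29 8/13 8/13 4/29

left sensor world pos  = (3, 6); dL² = 145
right sensor world pos = (3, 2); dR² = 65
sL = 40/145 = 8/29
sR = 40/65 = 8/13
mL = 0·sL + 1·sR = 8/13
mR = 1/2·sL + 0·sR = 4/29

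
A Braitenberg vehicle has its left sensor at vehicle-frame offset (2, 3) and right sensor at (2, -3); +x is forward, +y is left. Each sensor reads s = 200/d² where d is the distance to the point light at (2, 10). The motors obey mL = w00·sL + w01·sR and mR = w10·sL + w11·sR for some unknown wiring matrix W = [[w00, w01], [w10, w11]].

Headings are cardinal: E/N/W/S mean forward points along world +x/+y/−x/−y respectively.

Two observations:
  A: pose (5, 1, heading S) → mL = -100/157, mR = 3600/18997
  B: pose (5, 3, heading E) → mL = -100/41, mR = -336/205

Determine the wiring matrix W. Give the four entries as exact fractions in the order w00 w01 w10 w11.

obs A: pose=(5,1,S) → sL=200/157, sR=200/121, mL=-100/157, mR=3600/18997
obs B: pose=(5,3,E) → sL=200/41, sR=8/5, mL=-100/41, mR=-336/205
sensor matrix S = [[200/157, 200/121], [200/41, 8/5]]; det S = -4692480/778877
solve [mL_A; mL_B] = S·[w00; w01] and [mR_A; mR_B] = S·[w10; w11]:
  w00 = -1/2, w01 = 0, w10 = -1/2, w11 = 1/2

-1/2 0 -1/2 1/2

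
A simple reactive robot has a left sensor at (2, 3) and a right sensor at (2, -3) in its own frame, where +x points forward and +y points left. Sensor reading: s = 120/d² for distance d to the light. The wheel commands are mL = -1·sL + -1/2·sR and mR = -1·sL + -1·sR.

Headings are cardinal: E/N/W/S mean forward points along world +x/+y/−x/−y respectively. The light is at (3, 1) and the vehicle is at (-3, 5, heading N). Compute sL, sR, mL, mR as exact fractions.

left sensor world pos  = (-6, 7); dL² = 117
right sensor world pos = (0, 7); dR² = 45
sL = 120/117 = 40/39
sR = 120/45 = 8/3
mL = -1·sL + -1/2·sR = -92/39
mR = -1·sL + -1·sR = -48/13

40/39 8/3 -92/39 -48/13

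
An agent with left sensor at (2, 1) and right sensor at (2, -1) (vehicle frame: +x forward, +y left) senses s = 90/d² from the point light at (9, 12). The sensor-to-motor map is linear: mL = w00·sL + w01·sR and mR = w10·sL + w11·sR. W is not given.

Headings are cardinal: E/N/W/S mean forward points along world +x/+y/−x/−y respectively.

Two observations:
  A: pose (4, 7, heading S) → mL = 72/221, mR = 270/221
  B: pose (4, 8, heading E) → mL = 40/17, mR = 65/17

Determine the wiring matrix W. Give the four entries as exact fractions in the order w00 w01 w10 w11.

obs A: pose=(4,7,S) → sL=18/13, sR=18/17, mL=72/221, mR=270/221
obs B: pose=(4,8,E) → sL=5, sR=45/17, mL=40/17, mR=65/17
sensor matrix S = [[18/13, 18/17], [5, 45/17]]; det S = -360/221
solve [mL_A; mL_B] = S·[w00; w01] and [mR_A; mR_B] = S·[w10; w11]:
  w00 = 1, w01 = -1, w10 = 1/2, w11 = 1/2

1 -1 1/2 1/2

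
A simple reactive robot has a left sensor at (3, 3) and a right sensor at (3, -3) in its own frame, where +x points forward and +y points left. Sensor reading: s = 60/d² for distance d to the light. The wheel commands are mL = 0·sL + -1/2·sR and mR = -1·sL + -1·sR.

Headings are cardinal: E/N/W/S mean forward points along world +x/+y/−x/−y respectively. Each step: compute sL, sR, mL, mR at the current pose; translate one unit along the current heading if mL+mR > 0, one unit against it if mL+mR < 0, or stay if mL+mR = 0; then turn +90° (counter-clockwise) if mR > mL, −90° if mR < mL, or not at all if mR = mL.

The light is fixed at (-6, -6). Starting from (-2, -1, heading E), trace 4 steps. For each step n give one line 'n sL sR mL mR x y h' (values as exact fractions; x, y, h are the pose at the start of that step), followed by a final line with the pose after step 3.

n=0: pose=(-2,-1,E); sL=60/113, sR=60/53; mL=-30/53, mR=-9960/5989; mL+mR=-13350/5989 → advance -1; mR−mL=-6570/5989 → turn -1·90°
n=1: pose=(-3,-1,S); sL=3/2, sR=15; mL=-15/2, mR=-33/2; mL+mR=-24 → advance -1; mR−mL=-9 → turn -1·90°
n=2: pose=(-3,0,W); sL=20/3, sR=20/27; mL=-10/27, mR=-200/27; mL+mR=-70/9 → advance -1; mR−mL=-190/27 → turn -1·90°
n=3: pose=(-2,0,N); sL=30/41, sR=6/13; mL=-3/13, mR=-636/533; mL+mR=-759/533 → advance -1; mR−mL=-513/533 → turn -1·90°

0 60/113 60/53 -30/53 -9960/5989 -2 -1 E
1 3/2 15 -15/2 -33/2 -3 -1 S
2 20/3 20/27 -10/27 -200/27 -3 0 W
3 30/41 6/13 -3/13 -636/533 -2 0 N
final -2 -1 E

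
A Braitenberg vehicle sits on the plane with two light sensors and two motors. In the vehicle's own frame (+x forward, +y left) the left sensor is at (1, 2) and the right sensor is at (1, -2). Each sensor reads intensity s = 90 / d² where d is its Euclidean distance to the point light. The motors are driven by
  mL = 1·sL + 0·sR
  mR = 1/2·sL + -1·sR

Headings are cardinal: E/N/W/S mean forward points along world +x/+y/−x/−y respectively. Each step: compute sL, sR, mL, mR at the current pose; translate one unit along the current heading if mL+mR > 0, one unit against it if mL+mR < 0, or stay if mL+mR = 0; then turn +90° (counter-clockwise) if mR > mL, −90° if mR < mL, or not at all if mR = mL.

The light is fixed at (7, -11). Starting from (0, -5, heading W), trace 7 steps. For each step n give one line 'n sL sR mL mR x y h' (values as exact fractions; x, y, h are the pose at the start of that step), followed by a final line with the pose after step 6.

n=0: pose=(0,-5,W); sL=9/8, sR=45/64; mL=9/8, mR=-9/64; mL+mR=63/64 → advance +1; mR−mL=-81/64 → turn -1·90°
n=1: pose=(-1,-5,N); sL=90/149, sR=18/17; mL=90/149, mR=-1917/2533; mL+mR=-387/2533 → advance -1; mR−mL=-3447/2533 → turn -1·90°
n=2: pose=(-1,-6,E); sL=45/49, sR=45/29; mL=45/49, mR=-3105/2842; mL+mR=-495/2842 → advance -1; mR−mL=-5715/2842 → turn -1·90°
n=3: pose=(-2,-6,S); sL=18/13, sR=90/137; mL=18/13, mR=63/1781; mL+mR=2529/1781 → advance +1; mR−mL=-2403/1781 → turn -1·90°
n=4: pose=(-2,-7,W); sL=45/52, sR=45/68; mL=45/52, mR=-405/1768; mL+mR=1125/1768 → advance +1; mR−mL=-1935/1768 → turn -1·90°
n=5: pose=(-3,-7,N); sL=90/169, sR=90/89; mL=90/169, mR=-11205/15041; mL+mR=-3195/15041 → advance -1; mR−mL=-19215/15041 → turn -1·90°
n=6: pose=(-3,-8,E); sL=45/53, sR=45/41; mL=45/53, mR=-2925/4346; mL+mR=765/4346 → advance +1; mR−mL=-6615/4346 → turn -1·90°

0 9/8 45/64 9/8 -9/64 0 -5 W
1 90/149 18/17 90/149 -1917/2533 -1 -5 N
2 45/49 45/29 45/49 -3105/2842 -1 -6 E
3 18/13 90/137 18/13 63/1781 -2 -6 S
4 45/52 45/68 45/52 -405/1768 -2 -7 W
5 90/169 90/89 90/169 -11205/15041 -3 -7 N
6 45/53 45/41 45/53 -2925/4346 -3 -8 E
final -2 -8 S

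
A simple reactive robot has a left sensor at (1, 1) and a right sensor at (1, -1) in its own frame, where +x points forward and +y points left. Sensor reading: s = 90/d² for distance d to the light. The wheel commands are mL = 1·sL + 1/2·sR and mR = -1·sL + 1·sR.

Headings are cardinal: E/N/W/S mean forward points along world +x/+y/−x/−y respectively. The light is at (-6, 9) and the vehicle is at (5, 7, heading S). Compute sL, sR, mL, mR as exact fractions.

left sensor world pos  = (6, 6); dL² = 153
right sensor world pos = (4, 6); dR² = 109
sL = 90/153 = 10/17
sR = 90/109 = 90/109
mL = 1·sL + 1/2·sR = 1855/1853
mR = -1·sL + 1·sR = 440/1853

10/17 90/109 1855/1853 440/1853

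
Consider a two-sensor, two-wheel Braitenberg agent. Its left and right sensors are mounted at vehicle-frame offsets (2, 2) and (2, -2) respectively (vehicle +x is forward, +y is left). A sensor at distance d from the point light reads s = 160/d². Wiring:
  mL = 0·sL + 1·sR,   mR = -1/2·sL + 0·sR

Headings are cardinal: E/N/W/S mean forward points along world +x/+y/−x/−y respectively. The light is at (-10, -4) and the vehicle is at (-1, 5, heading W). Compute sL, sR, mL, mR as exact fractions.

left sensor world pos  = (-3, 3); dL² = 98
right sensor world pos = (-3, 7); dR² = 170
sL = 160/98 = 80/49
sR = 160/170 = 16/17
mL = 0·sL + 1·sR = 16/17
mR = -1/2·sL + 0·sR = -40/49

80/49 16/17 16/17 -40/49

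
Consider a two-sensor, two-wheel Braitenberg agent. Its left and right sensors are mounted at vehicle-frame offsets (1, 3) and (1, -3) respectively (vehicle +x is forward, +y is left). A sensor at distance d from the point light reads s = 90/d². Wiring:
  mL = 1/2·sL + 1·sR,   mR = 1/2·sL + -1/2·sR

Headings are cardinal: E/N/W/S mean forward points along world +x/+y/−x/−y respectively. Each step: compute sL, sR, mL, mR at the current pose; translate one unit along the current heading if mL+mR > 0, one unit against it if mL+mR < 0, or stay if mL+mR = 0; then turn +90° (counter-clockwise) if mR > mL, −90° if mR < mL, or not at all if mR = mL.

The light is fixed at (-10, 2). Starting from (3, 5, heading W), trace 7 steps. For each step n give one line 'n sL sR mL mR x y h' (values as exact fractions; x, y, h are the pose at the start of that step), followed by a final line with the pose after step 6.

n=0: pose=(3,5,W); sL=5/8, sR=1/2; mL=13/16, mR=1/16; mL+mR=7/8 → advance +1; mR−mL=-3/4 → turn -1·90°
n=1: pose=(2,5,N); sL=90/97, sR=90/241; mL=19575/23377, mR=6480/23377; mL+mR=26055/23377 → advance +1; mR−mL=-135/241 → turn -1·90°
n=2: pose=(2,6,E); sL=45/109, sR=9/17; mL=2727/3706, mR=-108/1853; mL+mR=2511/3706 → advance +1; mR−mL=-27/34 → turn -1·90°
n=3: pose=(3,6,S); sL=18/53, sR=90/109; mL=5751/5777, mR=-1404/5777; mL+mR=4347/5777 → advance +1; mR−mL=-135/109 → turn -1·90°
n=4: pose=(3,5,W); sL=5/8, sR=1/2; mL=13/16, mR=1/16; mL+mR=7/8 → advance +1; mR−mL=-3/4 → turn -1·90°
n=5: pose=(2,5,N); sL=90/97, sR=90/241; mL=19575/23377, mR=6480/23377; mL+mR=26055/23377 → advance +1; mR−mL=-135/241 → turn -1·90°
n=6: pose=(2,6,E); sL=45/109, sR=9/17; mL=2727/3706, mR=-108/1853; mL+mR=2511/3706 → advance +1; mR−mL=-27/34 → turn -1·90°

0 5/8 1/2 13/16 1/16 3 5 W
1 90/97 90/241 19575/23377 6480/23377 2 5 N
2 45/109 9/17 2727/3706 -108/1853 2 6 E
3 18/53 90/109 5751/5777 -1404/5777 3 6 S
4 5/8 1/2 13/16 1/16 3 5 W
5 90/97 90/241 19575/23377 6480/23377 2 5 N
6 45/109 9/17 2727/3706 -108/1853 2 6 E
final 3 6 S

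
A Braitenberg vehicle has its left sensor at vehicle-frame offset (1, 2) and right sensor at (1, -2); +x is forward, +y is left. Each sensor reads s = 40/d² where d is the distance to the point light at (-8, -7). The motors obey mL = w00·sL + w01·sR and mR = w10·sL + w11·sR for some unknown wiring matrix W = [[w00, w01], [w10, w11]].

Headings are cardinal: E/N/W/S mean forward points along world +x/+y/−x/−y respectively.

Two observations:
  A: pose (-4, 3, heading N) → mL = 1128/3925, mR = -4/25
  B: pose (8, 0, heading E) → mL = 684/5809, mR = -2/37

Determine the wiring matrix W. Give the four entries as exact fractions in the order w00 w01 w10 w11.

1/2 1/2 -1/2 0

obs A: pose=(-4,3,N) → sL=8/25, sR=40/157, mL=1128/3925, mR=-4/25
obs B: pose=(8,0,E) → sL=4/37, sR=20/157, mL=684/5809, mR=-2/37
sensor matrix S = [[8/25, 40/157], [4/37, 20/157]]; det S = 384/29045
solve [mL_A; mL_B] = S·[w00; w01] and [mR_A; mR_B] = S·[w10; w11]:
  w00 = 1/2, w01 = 1/2, w10 = -1/2, w11 = 0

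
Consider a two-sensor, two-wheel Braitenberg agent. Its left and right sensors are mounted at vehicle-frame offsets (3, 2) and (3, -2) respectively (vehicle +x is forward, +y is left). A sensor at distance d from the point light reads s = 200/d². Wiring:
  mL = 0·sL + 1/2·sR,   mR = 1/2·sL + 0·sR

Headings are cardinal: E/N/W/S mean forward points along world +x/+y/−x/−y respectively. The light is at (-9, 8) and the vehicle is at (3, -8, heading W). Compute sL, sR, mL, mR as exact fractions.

40/81 200/277 100/277 20/81

left sensor world pos  = (0, -10); dL² = 405
right sensor world pos = (0, -6); dR² = 277
sL = 200/405 = 40/81
sR = 200/277 = 200/277
mL = 0·sL + 1/2·sR = 100/277
mR = 1/2·sL + 0·sR = 20/81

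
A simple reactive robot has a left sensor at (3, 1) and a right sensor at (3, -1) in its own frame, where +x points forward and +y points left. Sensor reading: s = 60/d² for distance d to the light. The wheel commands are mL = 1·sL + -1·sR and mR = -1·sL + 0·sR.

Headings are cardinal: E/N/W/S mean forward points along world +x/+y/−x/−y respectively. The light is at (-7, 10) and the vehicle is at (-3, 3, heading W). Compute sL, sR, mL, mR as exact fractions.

12/13 60/37 -336/481 -12/13

left sensor world pos  = (-6, 2); dL² = 65
right sensor world pos = (-6, 4); dR² = 37
sL = 60/65 = 12/13
sR = 60/37 = 60/37
mL = 1·sL + -1·sR = -336/481
mR = -1·sL + 0·sR = -12/13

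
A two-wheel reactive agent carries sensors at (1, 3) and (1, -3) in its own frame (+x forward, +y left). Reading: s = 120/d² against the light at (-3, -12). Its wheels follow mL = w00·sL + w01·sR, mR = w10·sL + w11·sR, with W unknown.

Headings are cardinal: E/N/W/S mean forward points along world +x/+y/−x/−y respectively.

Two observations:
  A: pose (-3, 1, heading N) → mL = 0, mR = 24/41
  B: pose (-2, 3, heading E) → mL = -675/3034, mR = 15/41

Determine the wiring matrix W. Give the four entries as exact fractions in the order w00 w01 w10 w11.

1/2 -1/2 1 0

obs A: pose=(-3,1,N) → sL=24/41, sR=24/41, mL=0, mR=24/41
obs B: pose=(-2,3,E) → sL=15/41, sR=30/37, mL=-675/3034, mR=15/41
sensor matrix S = [[24/41, 24/41], [15/41, 30/37]]; det S = 16200/62197
solve [mL_A; mL_B] = S·[w00; w01] and [mR_A; mR_B] = S·[w10; w11]:
  w00 = 1/2, w01 = -1/2, w10 = 1, w11 = 0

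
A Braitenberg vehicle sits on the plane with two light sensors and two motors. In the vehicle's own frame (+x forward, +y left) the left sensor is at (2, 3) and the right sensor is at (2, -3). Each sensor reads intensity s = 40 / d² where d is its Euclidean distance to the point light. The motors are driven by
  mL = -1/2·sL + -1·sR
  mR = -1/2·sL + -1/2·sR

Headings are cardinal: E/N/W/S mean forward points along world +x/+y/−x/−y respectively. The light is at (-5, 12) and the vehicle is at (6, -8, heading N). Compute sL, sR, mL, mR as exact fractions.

left sensor world pos  = (3, -6); dL² = 388
right sensor world pos = (9, -6); dR² = 520
sL = 40/388 = 10/97
sR = 40/520 = 1/13
mL = -1/2·sL + -1·sR = -162/1261
mR = -1/2·sL + -1/2·sR = -227/2522

10/97 1/13 -162/1261 -227/2522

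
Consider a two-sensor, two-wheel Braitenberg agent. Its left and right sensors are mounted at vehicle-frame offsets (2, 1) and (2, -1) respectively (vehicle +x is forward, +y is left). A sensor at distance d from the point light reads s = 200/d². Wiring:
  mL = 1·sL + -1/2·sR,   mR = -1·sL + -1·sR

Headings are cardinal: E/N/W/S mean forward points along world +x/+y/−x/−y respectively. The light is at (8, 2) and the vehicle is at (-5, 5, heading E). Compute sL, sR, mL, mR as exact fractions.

left sensor world pos  = (-3, 6); dL² = 137
right sensor world pos = (-3, 4); dR² = 125
sL = 200/137 = 200/137
sR = 200/125 = 8/5
mL = 1·sL + -1/2·sR = 452/685
mR = -1·sL + -1·sR = -2096/685

200/137 8/5 452/685 -2096/685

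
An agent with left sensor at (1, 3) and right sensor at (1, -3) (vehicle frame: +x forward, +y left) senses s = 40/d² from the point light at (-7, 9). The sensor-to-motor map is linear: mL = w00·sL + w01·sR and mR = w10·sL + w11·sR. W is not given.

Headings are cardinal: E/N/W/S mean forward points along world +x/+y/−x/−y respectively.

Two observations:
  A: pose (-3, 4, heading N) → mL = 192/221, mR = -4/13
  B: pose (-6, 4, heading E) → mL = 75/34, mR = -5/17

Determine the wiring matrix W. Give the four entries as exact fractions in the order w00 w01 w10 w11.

1/2 -1/2 0 -1/2

obs A: pose=(-3,4,N) → sL=40/17, sR=8/13, mL=192/221, mR=-4/13
obs B: pose=(-6,4,E) → sL=5, sR=10/17, mL=75/34, mR=-5/17
sensor matrix S = [[40/17, 8/13], [5, 10/17]]; det S = -6360/3757
solve [mL_A; mL_B] = S·[w00; w01] and [mR_A; mR_B] = S·[w10; w11]:
  w00 = 1/2, w01 = -1/2, w10 = 0, w11 = -1/2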